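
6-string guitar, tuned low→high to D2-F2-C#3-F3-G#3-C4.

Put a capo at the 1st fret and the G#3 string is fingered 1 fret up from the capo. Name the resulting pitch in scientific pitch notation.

A#3

The capo raises the open G#3 by 1 semitone to A3; fretting 1 more gives G#3 + 1 + 1 = G#3 + 2 semitones = A#3.
(Also written Bb.)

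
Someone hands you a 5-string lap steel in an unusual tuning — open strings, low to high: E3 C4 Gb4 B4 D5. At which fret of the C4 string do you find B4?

B4 is 11 semitones above the open C4 (C–Db–D–Eb–…–A–Bb–B), so it sits at fret 11.

11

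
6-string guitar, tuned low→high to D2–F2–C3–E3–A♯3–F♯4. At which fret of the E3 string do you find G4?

15

G4 is 15 semitones above the open E3 (E–F–F#–G–…–F–F#–G), so it sits at fret 15.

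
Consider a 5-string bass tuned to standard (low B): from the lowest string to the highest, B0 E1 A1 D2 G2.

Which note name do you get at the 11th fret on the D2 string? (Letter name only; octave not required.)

D2 is MIDI 38. Adding 11 gives 49; 49 mod 12 = 1, i.e. C♯.
(Equivalently spelled D♭.)

C♯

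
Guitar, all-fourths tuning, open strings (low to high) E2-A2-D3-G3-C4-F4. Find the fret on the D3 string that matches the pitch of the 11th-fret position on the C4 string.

21

C4 at fret 11 is C4 + 11 semitones = B4.
The open D3 string is 10 semitones below the open C4, so the same pitch on the D3 string lies at fret 11 + 10 = 21.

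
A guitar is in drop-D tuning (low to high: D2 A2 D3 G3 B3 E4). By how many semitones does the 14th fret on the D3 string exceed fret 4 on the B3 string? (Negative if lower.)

1 semitone

D3 at fret 14 → E4 (MIDI 64); B3 at fret 4 → D♯4 (MIDI 63).
64 − 63 = 1, so the two pitches are 1 semitone apart.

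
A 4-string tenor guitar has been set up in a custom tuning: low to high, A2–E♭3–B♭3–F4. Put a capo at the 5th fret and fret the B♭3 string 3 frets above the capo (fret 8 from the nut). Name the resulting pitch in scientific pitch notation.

The capo raises the open B♭3 by 5 semitones to E♭4; fretting 3 more gives B♭3 + 5 + 3 = B♭3 + 8 semitones = G♭4.
(Also written F♯.)

G♭4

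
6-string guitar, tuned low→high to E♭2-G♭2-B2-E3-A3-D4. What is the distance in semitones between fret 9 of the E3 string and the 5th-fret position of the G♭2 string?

14 semitones

E3 at fret 9 → D♭4 (MIDI 61); G♭2 at fret 5 → B2 (MIDI 47).
61 − 47 = 14, so the two pitches are 14 semitones apart, with D♭4 the higher.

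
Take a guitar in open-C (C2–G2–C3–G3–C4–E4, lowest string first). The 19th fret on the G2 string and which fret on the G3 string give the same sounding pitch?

G2 at fret 19 is G2 + 19 semitones = D4.
The open G3 string is 12 semitones above the open G2, so the same pitch on the G3 string lies at fret 19 − 12 = 7.

7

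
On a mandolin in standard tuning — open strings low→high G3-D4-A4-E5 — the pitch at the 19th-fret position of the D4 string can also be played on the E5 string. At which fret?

5

D4 at fret 19 is D4 + 19 semitones = A5.
The open E5 string is 14 semitones above the open D4, so the same pitch on the E5 string lies at fret 19 − 14 = 5.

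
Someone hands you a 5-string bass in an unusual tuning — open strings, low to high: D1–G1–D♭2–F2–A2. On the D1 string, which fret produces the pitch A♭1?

A♭1 is 6 semitones above the open D1 (D–Eb–E–F–Gb–G–Ab), so it sits at fret 6.

6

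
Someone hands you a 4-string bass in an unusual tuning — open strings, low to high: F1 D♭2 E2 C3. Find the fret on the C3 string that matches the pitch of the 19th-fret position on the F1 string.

0

Fret 19 on F1 is MIDI 29 + 19 = 48 (C3). On the C3 string (open MIDI 48), that pitch is 48 − 48 = fret 0.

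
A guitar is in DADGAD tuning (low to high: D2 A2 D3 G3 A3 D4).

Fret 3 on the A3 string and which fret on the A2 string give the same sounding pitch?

Fret 3 on A3 is MIDI 57 + 3 = 60 (C4). On the A2 string (open MIDI 45), that pitch is 60 − 45 = fret 15.

15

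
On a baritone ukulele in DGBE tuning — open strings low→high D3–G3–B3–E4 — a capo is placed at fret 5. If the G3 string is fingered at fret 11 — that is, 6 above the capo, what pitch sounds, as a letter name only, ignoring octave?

F#

The capo raises the open G3 by 5 semitones to C4; fretting 6 more gives G3 + 5 + 6 = G3 + 11 semitones, landing on F#.
(Also written Gb.)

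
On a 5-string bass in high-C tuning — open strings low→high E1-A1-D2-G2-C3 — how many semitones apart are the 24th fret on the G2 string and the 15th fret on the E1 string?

24 semitones

G2 at fret 24 → G4 (MIDI 67); E1 at fret 15 → G2 (MIDI 43).
67 − 43 = 24, so the two pitches are 24 semitones apart, with G4 the higher.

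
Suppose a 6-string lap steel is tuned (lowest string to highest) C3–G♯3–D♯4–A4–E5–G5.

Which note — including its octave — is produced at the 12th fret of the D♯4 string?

D♯4 is MIDI 63. Adding 12 gives 75, which is D♯5.
(Equivalently spelled E♭5.)

D♯5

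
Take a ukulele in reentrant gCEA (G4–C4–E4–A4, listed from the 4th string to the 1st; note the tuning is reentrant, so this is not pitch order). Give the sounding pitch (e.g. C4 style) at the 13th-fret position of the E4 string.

F5

E4 is MIDI 64. Adding 13 gives 77, which is F5.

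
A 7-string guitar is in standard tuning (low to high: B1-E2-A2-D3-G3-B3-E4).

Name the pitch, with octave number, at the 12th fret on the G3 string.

The open G3 string plus 12 semitones: G–G#–A–A#–…–F–F#–G.
The walk passes from B into C once, so the octave number goes from 3 to 4.

G4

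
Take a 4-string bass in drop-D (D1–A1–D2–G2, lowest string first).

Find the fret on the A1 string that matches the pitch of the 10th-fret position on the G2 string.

Fret 10 on G2 is MIDI 43 + 10 = 53 (F3). On the A1 string (open MIDI 33), that pitch is 53 − 33 = fret 20.

20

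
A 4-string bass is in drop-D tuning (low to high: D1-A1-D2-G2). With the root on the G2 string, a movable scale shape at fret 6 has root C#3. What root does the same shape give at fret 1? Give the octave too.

Moving from fret 6 to fret 1 shifts the root by -5 semitones.
C#3 down 5 semitones is G#2.

G#2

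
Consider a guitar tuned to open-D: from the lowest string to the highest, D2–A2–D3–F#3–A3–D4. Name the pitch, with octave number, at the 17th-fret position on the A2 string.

D4

The open A2 string plus 17 semitones: A–A#–B–C–…–C–C#–D.
The walk passes from B into C 2 times, so the octave number goes from 2 to 4.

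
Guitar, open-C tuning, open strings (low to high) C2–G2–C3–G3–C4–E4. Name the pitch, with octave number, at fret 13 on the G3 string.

Each fret is one semitone, so G3 + 13 = G#4.
(Equivalently spelled Ab4.)

G#4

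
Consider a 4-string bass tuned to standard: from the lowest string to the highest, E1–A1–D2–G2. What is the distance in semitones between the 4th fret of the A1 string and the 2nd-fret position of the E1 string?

7 semitones

A1 at fret 4 → C#2 (MIDI 37); E1 at fret 2 → F#1 (MIDI 30).
37 − 30 = 7, so the two pitches are 7 semitones apart, with C#2 the higher.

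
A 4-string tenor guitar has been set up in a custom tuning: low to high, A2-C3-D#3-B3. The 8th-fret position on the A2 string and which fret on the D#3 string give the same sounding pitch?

2

Fret 8 on A2 is MIDI 45 + 8 = 53 (F3). On the D#3 string (open MIDI 51), that pitch is 53 − 51 = fret 2.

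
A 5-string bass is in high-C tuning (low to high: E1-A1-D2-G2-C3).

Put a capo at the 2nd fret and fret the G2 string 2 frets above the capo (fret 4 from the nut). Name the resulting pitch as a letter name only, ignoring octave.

B

The capo raises the open G2 by 2 semitones to A2; fretting 2 more gives G2 + 2 + 2 = G2 + 4 semitones, landing on B.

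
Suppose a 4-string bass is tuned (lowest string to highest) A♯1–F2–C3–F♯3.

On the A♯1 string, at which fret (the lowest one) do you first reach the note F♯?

8

From A♯1, count semitones up the chromatic scale until reaching F♯: A#–B–C–C#–D–D#–E–F–F# — 8 steps.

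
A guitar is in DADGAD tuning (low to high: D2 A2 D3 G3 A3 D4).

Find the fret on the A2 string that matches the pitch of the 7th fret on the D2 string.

0

D2 at fret 7 is D2 + 7 semitones = A2.
The open A2 string is 7 semitones above the open D2, so the same pitch on the A2 string lies at fret 7 − 7 = 0.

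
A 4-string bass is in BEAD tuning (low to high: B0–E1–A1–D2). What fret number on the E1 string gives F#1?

F#1 is 2 semitones above the open E1 (E–F–F#), so it sits at fret 2.

2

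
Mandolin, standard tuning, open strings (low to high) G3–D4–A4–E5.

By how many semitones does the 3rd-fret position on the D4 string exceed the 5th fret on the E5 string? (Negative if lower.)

-16 semitones

D4 at fret 3 → F4 (MIDI 65); E5 at fret 5 → A5 (MIDI 81).
65 − 81 = -16, so the two pitches are 16 semitones apart.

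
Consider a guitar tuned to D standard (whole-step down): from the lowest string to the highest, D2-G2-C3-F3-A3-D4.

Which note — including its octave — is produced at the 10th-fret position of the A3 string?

Each fret is one semitone, so A3 + 10 = G4.

G4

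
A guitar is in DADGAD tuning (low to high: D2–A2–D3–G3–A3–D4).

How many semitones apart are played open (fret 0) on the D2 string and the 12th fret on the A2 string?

19 semitones

D2 at fret 0 → D2 (MIDI 38); A2 at fret 12 → A3 (MIDI 57).
38 − 57 = -19, so the two pitches are 19 semitones apart, with A3 the higher.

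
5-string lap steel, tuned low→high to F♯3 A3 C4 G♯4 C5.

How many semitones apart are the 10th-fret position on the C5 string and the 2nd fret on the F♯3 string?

C5 at fret 10 → A♯5 (MIDI 82); F♯3 at fret 2 → G♯3 (MIDI 56).
82 − 56 = 26, so the two pitches are 26 semitones apart, with A♯5 the higher.

26 semitones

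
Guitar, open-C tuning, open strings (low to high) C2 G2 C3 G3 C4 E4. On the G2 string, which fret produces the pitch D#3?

D#3 is 8 semitones above the open G2 (G–G#–A–A#–B–C–C#–D–D#), so it sits at fret 8.

8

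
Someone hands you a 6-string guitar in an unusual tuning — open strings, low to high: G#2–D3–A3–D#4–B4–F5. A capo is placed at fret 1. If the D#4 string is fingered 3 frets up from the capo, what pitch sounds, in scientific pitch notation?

The capo raises the open D#4 by 1 semitone to E4; fretting 3 more gives D#4 + 1 + 3 = D#4 + 4 semitones = G4.

G4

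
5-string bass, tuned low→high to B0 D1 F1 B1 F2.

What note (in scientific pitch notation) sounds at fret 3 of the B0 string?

D1

Each fret is one semitone, so B0 + 3 = D1.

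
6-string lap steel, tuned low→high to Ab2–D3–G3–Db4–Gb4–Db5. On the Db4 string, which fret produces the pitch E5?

E5 is 15 semitones above the open Db4 (Db–D–Eb–E–…–D–Eb–E), so it sits at fret 15.

15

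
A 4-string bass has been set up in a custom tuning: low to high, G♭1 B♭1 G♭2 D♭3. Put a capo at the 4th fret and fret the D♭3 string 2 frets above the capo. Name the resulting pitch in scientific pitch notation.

The capo raises the open D♭3 by 4 semitones to F3; fretting 2 more gives D♭3 + 4 + 2 = D♭3 + 6 semitones = G3.

G3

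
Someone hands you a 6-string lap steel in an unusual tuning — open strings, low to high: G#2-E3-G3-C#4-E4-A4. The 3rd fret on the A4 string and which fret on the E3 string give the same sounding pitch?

20

Fret 3 on A4 is MIDI 69 + 3 = 72 (C5). On the E3 string (open MIDI 52), that pitch is 72 − 52 = fret 20.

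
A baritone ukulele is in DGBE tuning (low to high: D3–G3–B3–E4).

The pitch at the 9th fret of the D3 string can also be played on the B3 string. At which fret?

D3 at fret 9 is D3 + 9 semitones = B3.
The open B3 string is 9 semitones above the open D3, so the same pitch on the B3 string lies at fret 9 − 9 = 0.

0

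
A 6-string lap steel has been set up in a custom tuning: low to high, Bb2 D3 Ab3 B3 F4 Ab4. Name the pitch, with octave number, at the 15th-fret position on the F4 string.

Ab5

F4 is MIDI 65. Adding 15 gives 80, which is Ab5.
(Equivalently spelled G#5.)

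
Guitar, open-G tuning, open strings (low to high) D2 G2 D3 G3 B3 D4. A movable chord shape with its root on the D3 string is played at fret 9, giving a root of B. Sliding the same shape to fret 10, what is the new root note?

C

Moving from fret 9 to fret 10 shifts the root by 1 semitone.
B up 1 semitone is C.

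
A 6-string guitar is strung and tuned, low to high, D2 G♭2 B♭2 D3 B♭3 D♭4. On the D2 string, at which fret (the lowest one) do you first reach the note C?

10

From D2, count semitones up the chromatic scale until reaching C: D–Eb–E–F–…–Bb–B–C — 10 steps.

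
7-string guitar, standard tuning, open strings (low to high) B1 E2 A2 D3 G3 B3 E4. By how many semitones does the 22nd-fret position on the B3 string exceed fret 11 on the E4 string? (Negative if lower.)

B3 at fret 22 → A5 (MIDI 81); E4 at fret 11 → D#5 (MIDI 75).
81 − 75 = 6, so the two pitches are 6 semitones apart.

6 semitones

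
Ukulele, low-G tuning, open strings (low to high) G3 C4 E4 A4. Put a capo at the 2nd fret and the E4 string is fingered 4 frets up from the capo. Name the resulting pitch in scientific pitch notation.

The capo raises the open E4 by 2 semitones to F♯4; fretting 4 more gives E4 + 2 + 4 = E4 + 6 semitones = A♯4.

A♯4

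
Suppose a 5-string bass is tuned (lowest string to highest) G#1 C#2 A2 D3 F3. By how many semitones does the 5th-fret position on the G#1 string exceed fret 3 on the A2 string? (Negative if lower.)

-11 semitones

G#1 at fret 5 → C#2 (MIDI 37); A2 at fret 3 → C3 (MIDI 48).
37 − 48 = -11, so the two pitches are 11 semitones apart.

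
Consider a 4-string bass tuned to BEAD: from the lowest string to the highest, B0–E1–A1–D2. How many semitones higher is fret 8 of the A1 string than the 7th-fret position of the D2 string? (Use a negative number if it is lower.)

-4 semitones

A1 at fret 8 → F2 (MIDI 41); D2 at fret 7 → A2 (MIDI 45).
41 − 45 = -4, so the two pitches are 4 semitones apart.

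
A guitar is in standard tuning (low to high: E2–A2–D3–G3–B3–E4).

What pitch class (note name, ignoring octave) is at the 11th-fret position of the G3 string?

F#

The open G3 string plus 11 semitones: G–G#–A–A#–…–E–F–F#.
(Equivalently spelled Gb.)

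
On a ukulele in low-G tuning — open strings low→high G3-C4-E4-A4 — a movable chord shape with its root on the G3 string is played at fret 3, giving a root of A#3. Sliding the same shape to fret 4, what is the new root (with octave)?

B3

Moving from fret 3 to fret 4 shifts the root by 1 semitone.
A#3 up 1 semitone is B3.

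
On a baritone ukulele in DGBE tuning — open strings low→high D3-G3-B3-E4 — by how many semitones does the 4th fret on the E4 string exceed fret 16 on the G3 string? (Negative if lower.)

-3 semitones

E4 at fret 4 → G#4 (MIDI 68); G3 at fret 16 → B4 (MIDI 71).
68 − 71 = -3, so the two pitches are 3 semitones apart.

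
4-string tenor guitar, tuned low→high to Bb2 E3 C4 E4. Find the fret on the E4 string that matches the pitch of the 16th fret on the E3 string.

E3 at fret 16 is E3 + 16 semitones = Ab4.
The open E4 string is 12 semitones above the open E3, so the same pitch on the E4 string lies at fret 16 − 12 = 4.

4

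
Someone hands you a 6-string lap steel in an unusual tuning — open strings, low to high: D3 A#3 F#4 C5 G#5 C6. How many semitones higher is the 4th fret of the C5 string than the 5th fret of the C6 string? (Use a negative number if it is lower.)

-13 semitones

C5 at fret 4 → E5 (MIDI 76); C6 at fret 5 → F6 (MIDI 89).
76 − 89 = -13, so the two pitches are 13 semitones apart.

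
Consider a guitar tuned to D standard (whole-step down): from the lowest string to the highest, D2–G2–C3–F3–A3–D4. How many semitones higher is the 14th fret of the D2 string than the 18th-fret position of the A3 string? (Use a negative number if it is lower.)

-23 semitones

D2 at fret 14 → E3 (MIDI 52); A3 at fret 18 → D#5 (MIDI 75).
52 − 75 = -23, so the two pitches are 23 semitones apart.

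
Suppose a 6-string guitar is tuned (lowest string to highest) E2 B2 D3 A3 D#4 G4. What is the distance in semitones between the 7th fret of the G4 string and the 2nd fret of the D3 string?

G4 at fret 7 → D5 (MIDI 74); D3 at fret 2 → E3 (MIDI 52).
74 − 52 = 22, so the two pitches are 22 semitones apart, with D5 the higher.

22 semitones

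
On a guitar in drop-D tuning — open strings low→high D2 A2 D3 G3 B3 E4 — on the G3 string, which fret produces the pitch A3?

2

A3 is 2 semitones above the open G3 (G–G#–A), so it sits at fret 2.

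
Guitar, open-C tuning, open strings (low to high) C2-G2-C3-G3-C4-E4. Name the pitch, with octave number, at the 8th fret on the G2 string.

Each fret is one semitone, so G2 + 8 = D♯3.
(Equivalently spelled E♭3.)

D♯3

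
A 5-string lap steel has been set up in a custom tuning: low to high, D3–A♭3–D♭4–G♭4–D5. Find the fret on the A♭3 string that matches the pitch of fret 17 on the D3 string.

D3 at fret 17 is D3 + 17 semitones = G4.
The open A♭3 string is 6 semitones above the open D3, so the same pitch on the A♭3 string lies at fret 17 − 6 = 11.

11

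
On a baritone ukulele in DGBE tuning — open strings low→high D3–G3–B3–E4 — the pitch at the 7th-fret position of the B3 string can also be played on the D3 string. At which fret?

B3 at fret 7 is B3 + 7 semitones = F#4.
The open D3 string is 9 semitones below the open B3, so the same pitch on the D3 string lies at fret 7 + 9 = 16.

16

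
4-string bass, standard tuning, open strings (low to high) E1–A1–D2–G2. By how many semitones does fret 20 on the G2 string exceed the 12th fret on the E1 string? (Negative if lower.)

23 semitones

G2 at fret 20 → D#4 (MIDI 63); E1 at fret 12 → E2 (MIDI 40).
63 − 40 = 23, so the two pitches are 23 semitones apart.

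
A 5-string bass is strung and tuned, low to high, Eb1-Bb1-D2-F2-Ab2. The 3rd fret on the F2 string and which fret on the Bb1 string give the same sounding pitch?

F2 at fret 3 is F2 + 3 semitones = Ab2.
The open Bb1 string is 7 semitones below the open F2, so the same pitch on the Bb1 string lies at fret 3 + 7 = 10.

10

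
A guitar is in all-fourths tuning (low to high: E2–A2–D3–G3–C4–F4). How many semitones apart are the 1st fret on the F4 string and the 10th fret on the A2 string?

11 semitones

F4 at fret 1 → F#4 (MIDI 66); A2 at fret 10 → G3 (MIDI 55).
66 − 55 = 11, so the two pitches are 11 semitones apart, with F#4 the higher.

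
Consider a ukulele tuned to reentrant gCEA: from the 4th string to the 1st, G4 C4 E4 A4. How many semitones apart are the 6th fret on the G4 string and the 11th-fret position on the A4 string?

7 semitones

G4 at fret 6 → C♯5 (MIDI 73); A4 at fret 11 → G♯5 (MIDI 80).
73 − 80 = -7, so the two pitches are 7 semitones apart, with G♯5 the higher.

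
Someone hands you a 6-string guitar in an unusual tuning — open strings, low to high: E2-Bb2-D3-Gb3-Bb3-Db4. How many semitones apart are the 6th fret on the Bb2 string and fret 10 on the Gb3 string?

12 semitones

Bb2 at fret 6 → E3 (MIDI 52); Gb3 at fret 10 → E4 (MIDI 64).
52 − 64 = -12, so the two pitches are 12 semitones apart, with E4 the higher.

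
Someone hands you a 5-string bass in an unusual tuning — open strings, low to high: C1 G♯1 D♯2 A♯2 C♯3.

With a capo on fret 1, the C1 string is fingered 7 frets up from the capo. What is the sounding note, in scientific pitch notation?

The capo raises the open C1 by 1 semitone to C♯1; fretting 7 more gives C1 + 1 + 7 = C1 + 8 semitones = G♯1.
(Also written A♭.)

G♯1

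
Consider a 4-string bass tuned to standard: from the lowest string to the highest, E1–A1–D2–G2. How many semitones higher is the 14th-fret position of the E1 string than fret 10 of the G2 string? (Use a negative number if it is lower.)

-11 semitones

E1 at fret 14 → F#2 (MIDI 42); G2 at fret 10 → F3 (MIDI 53).
42 − 53 = -11, so the two pitches are 11 semitones apart.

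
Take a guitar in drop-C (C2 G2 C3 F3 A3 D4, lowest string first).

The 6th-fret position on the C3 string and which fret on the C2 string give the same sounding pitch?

Fret 6 on C3 is MIDI 48 + 6 = 54 (F#3). On the C2 string (open MIDI 36), that pitch is 54 − 36 = fret 18.

18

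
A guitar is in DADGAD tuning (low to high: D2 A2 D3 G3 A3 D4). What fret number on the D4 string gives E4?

E4 is 2 semitones above the open D4 (D–D#–E), so it sits at fret 2.

2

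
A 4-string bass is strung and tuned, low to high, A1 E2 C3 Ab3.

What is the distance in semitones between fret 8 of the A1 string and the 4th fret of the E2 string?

3 semitones

A1 at fret 8 → F2 (MIDI 41); E2 at fret 4 → Ab2 (MIDI 44).
41 − 44 = -3, so the two pitches are 3 semitones apart, with Ab2 the higher.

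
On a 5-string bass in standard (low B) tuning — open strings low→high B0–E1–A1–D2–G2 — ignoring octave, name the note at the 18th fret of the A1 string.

A1 is MIDI 33. Adding 18 gives 51; 51 mod 12 = 3, i.e. D#.

D#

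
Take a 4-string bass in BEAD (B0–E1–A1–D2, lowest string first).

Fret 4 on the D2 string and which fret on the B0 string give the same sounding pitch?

19

D2 at fret 4 is D2 + 4 semitones = F♯2.
The open B0 string is 15 semitones below the open D2, so the same pitch on the B0 string lies at fret 4 + 15 = 19.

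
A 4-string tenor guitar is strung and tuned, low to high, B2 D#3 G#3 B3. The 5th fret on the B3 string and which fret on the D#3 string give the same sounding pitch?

13

Fret 5 on B3 is MIDI 59 + 5 = 64 (E4). On the D#3 string (open MIDI 51), that pitch is 64 − 51 = fret 13.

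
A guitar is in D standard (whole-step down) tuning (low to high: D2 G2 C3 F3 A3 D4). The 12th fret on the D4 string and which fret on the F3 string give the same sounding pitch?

21

Fret 12 on D4 is MIDI 62 + 12 = 74 (D5). On the F3 string (open MIDI 53), that pitch is 74 − 53 = fret 21.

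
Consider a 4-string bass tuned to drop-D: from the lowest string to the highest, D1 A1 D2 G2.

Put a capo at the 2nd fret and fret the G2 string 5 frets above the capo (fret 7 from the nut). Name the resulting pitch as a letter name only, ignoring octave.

D

The capo raises the open G2 by 2 semitones to A2; fretting 5 more gives G2 + 2 + 5 = G2 + 7 semitones, landing on D.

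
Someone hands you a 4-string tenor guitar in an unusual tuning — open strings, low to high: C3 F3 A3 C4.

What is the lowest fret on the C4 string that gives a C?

From C4, count semitones up the chromatic scale until reaching C: C — 0 steps.

0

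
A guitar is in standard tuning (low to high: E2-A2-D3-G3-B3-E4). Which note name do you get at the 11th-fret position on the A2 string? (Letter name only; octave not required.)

The open A2 string plus 11 semitones: A–A#–B–C–…–F#–G–G#.
(Equivalently spelled A♭.)

G♯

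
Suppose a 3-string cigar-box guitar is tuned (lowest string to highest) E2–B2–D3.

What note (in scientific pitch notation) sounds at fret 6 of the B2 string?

F3

B2 is MIDI 47. Adding 6 gives 53, which is F3.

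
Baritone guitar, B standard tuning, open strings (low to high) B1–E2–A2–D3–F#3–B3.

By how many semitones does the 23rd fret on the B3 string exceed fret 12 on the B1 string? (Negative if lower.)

B3 at fret 23 → A#5 (MIDI 82); B1 at fret 12 → B2 (MIDI 47).
82 − 47 = 35, so the two pitches are 35 semitones apart.

35 semitones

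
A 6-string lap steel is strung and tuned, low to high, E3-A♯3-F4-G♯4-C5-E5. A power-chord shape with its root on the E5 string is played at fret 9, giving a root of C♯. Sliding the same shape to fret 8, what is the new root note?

Moving from fret 9 to fret 8 shifts the root by -1 semitone.
C♯ down 1 semitone is C.

C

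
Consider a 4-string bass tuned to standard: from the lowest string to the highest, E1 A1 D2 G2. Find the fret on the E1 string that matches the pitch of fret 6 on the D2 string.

D2 at fret 6 is D2 + 6 semitones = G#2.
The open E1 string is 10 semitones below the open D2, so the same pitch on the E1 string lies at fret 6 + 10 = 16.

16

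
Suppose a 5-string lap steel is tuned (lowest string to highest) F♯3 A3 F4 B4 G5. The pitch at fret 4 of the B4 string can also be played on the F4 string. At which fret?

B4 at fret 4 is B4 + 4 semitones = D♯5.
The open F4 string is 6 semitones below the open B4, so the same pitch on the F4 string lies at fret 4 + 6 = 10.

10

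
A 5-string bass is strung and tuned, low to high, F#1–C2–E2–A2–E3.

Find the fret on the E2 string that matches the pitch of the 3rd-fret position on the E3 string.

Fret 3 on E3 is MIDI 52 + 3 = 55 (G3). On the E2 string (open MIDI 40), that pitch is 55 − 40 = fret 15.

15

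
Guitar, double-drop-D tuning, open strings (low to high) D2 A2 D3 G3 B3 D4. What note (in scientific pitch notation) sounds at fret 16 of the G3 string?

Each fret is one semitone, so G3 + 16 = B4.

B4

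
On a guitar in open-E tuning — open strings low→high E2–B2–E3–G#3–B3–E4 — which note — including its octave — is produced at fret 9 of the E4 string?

The open E4 string plus 9 semitones: E–F–F#–G–G#–A–A#–B–C–C#.
The walk passes from B into C once, so the octave number goes from 4 to 5.

C#5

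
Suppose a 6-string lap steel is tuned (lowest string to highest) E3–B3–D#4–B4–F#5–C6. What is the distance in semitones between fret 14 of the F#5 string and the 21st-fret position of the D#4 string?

F#5 at fret 14 → G#6 (MIDI 92); D#4 at fret 21 → C6 (MIDI 84).
92 − 84 = 8, so the two pitches are 8 semitones apart, with G#6 the higher.

8 semitones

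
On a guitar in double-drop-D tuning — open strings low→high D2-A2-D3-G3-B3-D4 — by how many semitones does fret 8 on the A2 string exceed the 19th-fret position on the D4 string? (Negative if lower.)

-28 semitones

A2 at fret 8 → F3 (MIDI 53); D4 at fret 19 → A5 (MIDI 81).
53 − 81 = -28, so the two pitches are 28 semitones apart.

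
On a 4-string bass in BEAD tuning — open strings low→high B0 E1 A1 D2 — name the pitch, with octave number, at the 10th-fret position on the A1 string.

The open A1 string plus 10 semitones: A–A#–B–C–…–F–F#–G.
The walk passes from B into C once, so the octave number goes from 1 to 2.

G2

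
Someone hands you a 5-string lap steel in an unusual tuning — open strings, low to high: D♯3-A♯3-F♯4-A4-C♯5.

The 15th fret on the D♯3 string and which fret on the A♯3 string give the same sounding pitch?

Fret 15 on D♯3 is MIDI 51 + 15 = 66 (F♯4). On the A♯3 string (open MIDI 58), that pitch is 66 − 58 = fret 8.

8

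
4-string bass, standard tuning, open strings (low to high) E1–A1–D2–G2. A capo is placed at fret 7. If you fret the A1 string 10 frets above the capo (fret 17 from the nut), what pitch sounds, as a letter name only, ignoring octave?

The capo raises the open A1 by 7 semitones to E2; fretting 10 more gives A1 + 7 + 10 = A1 + 17 semitones, landing on D.

D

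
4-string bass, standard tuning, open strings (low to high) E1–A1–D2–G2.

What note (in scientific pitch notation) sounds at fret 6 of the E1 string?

Each fret is one semitone, so E1 + 6 = A♯1.

A♯1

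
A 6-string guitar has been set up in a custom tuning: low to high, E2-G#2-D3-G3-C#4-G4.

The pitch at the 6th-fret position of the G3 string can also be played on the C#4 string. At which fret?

0

Fret 6 on G3 is MIDI 55 + 6 = 61 (C#4). On the C#4 string (open MIDI 61), that pitch is 61 − 61 = fret 0.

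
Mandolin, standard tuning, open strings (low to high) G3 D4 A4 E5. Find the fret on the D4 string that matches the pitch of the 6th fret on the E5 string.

E5 at fret 6 is E5 + 6 semitones = A#5.
The open D4 string is 14 semitones below the open E5, so the same pitch on the D4 string lies at fret 6 + 14 = 20.

20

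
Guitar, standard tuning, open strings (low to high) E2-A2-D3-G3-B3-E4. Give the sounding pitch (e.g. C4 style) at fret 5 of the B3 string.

The open B3 string plus 5 semitones: B–C–C#–D–D#–E.
The walk passes from B into C once, so the octave number goes from 3 to 4.

E4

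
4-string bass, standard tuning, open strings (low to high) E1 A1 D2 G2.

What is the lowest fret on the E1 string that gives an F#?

2

From E1, count semitones up the chromatic scale until reaching F#: E–F–F# — 2 steps.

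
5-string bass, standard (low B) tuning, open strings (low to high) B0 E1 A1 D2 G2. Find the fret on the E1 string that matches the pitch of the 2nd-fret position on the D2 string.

12

D2 at fret 2 is D2 + 2 semitones = E2.
The open E1 string is 10 semitones below the open D2, so the same pitch on the E1 string lies at fret 2 + 10 = 12.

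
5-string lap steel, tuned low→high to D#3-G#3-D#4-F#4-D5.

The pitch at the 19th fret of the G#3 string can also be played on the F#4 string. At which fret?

Fret 19 on G#3 is MIDI 56 + 19 = 75 (D#5). On the F#4 string (open MIDI 66), that pitch is 75 − 66 = fret 9.

9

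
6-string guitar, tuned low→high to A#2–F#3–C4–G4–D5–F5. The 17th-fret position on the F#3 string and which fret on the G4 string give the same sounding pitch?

4

F#3 at fret 17 is F#3 + 17 semitones = B4.
The open G4 string is 13 semitones above the open F#3, so the same pitch on the G4 string lies at fret 17 − 13 = 4.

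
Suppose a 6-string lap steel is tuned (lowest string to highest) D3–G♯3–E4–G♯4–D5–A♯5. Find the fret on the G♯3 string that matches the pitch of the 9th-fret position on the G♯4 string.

G♯4 at fret 9 is G♯4 + 9 semitones = F5.
The open G♯3 string is 12 semitones below the open G♯4, so the same pitch on the G♯3 string lies at fret 9 + 12 = 21.

21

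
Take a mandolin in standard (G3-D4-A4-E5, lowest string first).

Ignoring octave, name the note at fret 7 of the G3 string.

Each fret is one semitone, so G3 + 7 = D.

D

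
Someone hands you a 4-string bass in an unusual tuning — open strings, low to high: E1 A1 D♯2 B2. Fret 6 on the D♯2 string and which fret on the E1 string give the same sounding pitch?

D♯2 at fret 6 is D♯2 + 6 semitones = A2.
The open E1 string is 11 semitones below the open D♯2, so the same pitch on the E1 string lies at fret 6 + 11 = 17.

17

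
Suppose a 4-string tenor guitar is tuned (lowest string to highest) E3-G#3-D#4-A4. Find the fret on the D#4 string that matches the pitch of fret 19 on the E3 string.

8

E3 at fret 19 is E3 + 19 semitones = B4.
The open D#4 string is 11 semitones above the open E3, so the same pitch on the D#4 string lies at fret 19 − 11 = 8.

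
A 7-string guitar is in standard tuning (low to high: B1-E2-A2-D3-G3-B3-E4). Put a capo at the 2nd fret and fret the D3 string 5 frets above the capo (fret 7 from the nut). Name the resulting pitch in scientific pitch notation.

A3

The capo raises the open D3 by 2 semitones to E3; fretting 5 more gives D3 + 2 + 5 = D3 + 7 semitones = A3.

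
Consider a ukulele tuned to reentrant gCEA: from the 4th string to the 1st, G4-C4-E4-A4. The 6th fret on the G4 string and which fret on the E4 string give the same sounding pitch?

9

Fret 6 on G4 is MIDI 67 + 6 = 73 (C♯5). On the E4 string (open MIDI 64), that pitch is 73 − 64 = fret 9.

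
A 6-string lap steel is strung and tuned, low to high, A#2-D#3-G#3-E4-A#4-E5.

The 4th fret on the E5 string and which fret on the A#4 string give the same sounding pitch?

Fret 4 on E5 is MIDI 76 + 4 = 80 (G#5). On the A#4 string (open MIDI 70), that pitch is 80 − 70 = fret 10.

10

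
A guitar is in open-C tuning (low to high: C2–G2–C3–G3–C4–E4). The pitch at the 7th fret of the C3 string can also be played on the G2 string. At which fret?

12

C3 at fret 7 is C3 + 7 semitones = G3.
The open G2 string is 5 semitones below the open C3, so the same pitch on the G2 string lies at fret 7 + 5 = 12.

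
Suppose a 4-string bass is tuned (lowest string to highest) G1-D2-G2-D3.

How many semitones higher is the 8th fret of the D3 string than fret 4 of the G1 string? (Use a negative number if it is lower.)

23 semitones

D3 at fret 8 → A#3 (MIDI 58); G1 at fret 4 → B1 (MIDI 35).
58 − 35 = 23, so the two pitches are 23 semitones apart.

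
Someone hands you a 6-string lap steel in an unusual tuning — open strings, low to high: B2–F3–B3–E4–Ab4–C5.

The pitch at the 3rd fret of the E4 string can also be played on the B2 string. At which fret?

E4 at fret 3 is E4 + 3 semitones = G4.
The open B2 string is 17 semitones below the open E4, so the same pitch on the B2 string lies at fret 3 + 17 = 20.

20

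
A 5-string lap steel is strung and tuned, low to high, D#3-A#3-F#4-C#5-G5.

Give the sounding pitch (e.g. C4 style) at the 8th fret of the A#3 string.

F#4

Each fret is one semitone, so A#3 + 8 = F#4.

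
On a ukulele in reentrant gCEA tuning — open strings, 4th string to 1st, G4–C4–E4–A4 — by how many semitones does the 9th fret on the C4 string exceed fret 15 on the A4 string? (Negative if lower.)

-15 semitones

C4 at fret 9 → A4 (MIDI 69); A4 at fret 15 → C6 (MIDI 84).
69 − 84 = -15, so the two pitches are 15 semitones apart.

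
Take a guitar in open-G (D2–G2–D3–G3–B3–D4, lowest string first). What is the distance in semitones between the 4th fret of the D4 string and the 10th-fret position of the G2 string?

D4 at fret 4 → F#4 (MIDI 66); G2 at fret 10 → F3 (MIDI 53).
66 − 53 = 13, so the two pitches are 13 semitones apart, with F#4 the higher.

13 semitones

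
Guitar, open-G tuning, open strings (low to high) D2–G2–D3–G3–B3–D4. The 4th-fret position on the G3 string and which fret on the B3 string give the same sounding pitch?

0

G3 at fret 4 is G3 + 4 semitones = B3.
The open B3 string is 4 semitones above the open G3, so the same pitch on the B3 string lies at fret 4 − 4 = 0.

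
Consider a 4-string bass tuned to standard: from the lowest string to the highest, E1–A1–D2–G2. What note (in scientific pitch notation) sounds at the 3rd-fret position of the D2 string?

Each fret is one semitone, so D2 + 3 = F2.

F2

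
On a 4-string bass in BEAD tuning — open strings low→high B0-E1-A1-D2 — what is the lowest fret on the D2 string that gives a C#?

From D2, count semitones up the chromatic scale until reaching C#: D–D#–E–F–…–B–C–C# — 11 steps.

11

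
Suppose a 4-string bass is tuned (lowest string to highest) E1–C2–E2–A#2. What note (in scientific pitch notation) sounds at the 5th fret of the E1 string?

The open E1 string plus 5 semitones: E–F–F#–G–G#–A.
No B→C boundary is crossed, so the octave stays at 1.

A1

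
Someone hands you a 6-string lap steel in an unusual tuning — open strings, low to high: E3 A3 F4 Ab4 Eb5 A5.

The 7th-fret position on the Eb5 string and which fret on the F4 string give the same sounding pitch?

Fret 7 on Eb5 is MIDI 75 + 7 = 82 (Bb5). On the F4 string (open MIDI 65), that pitch is 82 − 65 = fret 17.

17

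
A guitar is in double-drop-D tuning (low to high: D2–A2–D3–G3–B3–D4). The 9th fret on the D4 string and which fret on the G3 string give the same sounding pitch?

16

Fret 9 on D4 is MIDI 62 + 9 = 71 (B4). On the G3 string (open MIDI 55), that pitch is 71 − 55 = fret 16.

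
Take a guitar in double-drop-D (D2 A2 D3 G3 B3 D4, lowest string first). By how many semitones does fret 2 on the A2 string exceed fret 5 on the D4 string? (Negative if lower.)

-20 semitones

A2 at fret 2 → B2 (MIDI 47); D4 at fret 5 → G4 (MIDI 67).
47 − 67 = -20, so the two pitches are 20 semitones apart.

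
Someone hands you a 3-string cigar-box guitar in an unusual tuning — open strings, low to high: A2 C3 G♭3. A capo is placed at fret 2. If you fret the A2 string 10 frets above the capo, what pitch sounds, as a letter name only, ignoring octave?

A

The capo raises the open A2 by 2 semitones to B2; fretting 10 more gives A2 + 2 + 10 = A2 + 12 semitones, landing on A.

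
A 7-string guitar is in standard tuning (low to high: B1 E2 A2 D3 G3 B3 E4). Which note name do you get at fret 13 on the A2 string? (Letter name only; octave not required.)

A2 is MIDI 45. Adding 13 gives 58; 58 mod 12 = 10, i.e. A#.
(Equivalently spelled Bb.)

A#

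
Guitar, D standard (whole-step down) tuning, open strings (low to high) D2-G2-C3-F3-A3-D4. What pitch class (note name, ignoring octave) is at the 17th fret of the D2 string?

The open D2 string plus 17 semitones: D–D#–E–F–…–F–F#–G.

G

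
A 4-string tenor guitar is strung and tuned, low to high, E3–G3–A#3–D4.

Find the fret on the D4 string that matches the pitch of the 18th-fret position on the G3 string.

G3 at fret 18 is G3 + 18 semitones = C#5.
The open D4 string is 7 semitones above the open G3, so the same pitch on the D4 string lies at fret 18 − 7 = 11.

11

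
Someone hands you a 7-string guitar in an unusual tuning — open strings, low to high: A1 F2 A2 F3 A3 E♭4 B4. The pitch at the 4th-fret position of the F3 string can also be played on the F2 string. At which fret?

16

Fret 4 on F3 is MIDI 53 + 4 = 57 (A3). On the F2 string (open MIDI 41), that pitch is 57 − 41 = fret 16.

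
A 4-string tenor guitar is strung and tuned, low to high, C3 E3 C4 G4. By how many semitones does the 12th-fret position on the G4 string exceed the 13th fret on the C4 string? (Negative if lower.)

6 semitones

G4 at fret 12 → G5 (MIDI 79); C4 at fret 13 → Db5 (MIDI 73).
79 − 73 = 6, so the two pitches are 6 semitones apart.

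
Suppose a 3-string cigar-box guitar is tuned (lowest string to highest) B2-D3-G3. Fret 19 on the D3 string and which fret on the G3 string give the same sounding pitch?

14

D3 at fret 19 is D3 + 19 semitones = A4.
The open G3 string is 5 semitones above the open D3, so the same pitch on the G3 string lies at fret 19 − 5 = 14.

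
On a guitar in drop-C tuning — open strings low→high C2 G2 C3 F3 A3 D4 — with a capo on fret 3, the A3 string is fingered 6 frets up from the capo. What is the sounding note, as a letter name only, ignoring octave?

F♯

The capo raises the open A3 by 3 semitones to C4; fretting 6 more gives A3 + 3 + 6 = A3 + 9 semitones, landing on F♯.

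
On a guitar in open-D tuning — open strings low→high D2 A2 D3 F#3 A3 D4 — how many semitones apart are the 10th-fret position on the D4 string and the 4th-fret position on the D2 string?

D4 at fret 10 → C5 (MIDI 72); D2 at fret 4 → F#2 (MIDI 42).
72 − 42 = 30, so the two pitches are 30 semitones apart, with C5 the higher.

30 semitones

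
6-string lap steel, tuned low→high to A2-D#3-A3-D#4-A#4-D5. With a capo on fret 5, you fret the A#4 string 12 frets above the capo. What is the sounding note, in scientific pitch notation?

D#6

The capo raises the open A#4 by 5 semitones to D#5; fretting 12 more gives A#4 + 5 + 12 = A#4 + 17 semitones = D#6.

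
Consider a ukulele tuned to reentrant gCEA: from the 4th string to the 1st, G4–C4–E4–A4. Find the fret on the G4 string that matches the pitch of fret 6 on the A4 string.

A4 at fret 6 is A4 + 6 semitones = D#5.
The open G4 string is 2 semitones below the open A4, so the same pitch on the G4 string lies at fret 6 + 2 = 8.

8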